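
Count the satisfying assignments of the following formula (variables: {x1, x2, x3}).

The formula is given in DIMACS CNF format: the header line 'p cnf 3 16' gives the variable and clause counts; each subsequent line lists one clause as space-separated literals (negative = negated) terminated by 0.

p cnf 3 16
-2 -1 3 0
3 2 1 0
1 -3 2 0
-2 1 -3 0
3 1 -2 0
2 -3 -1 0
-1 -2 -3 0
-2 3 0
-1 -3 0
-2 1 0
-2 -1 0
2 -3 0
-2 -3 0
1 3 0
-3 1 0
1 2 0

There are 2^3 = 8 truth assignments over (x1, x2, x3).
Split on x2. With x2 = True, the clauses containing x2 are satisfied and ¬x2 drops from the rest; 0 of the 2^2 = 4 assignments to the other variables satisfy what remains.
With x2 = False, by the same count on the reduced clause set, 1 assignment works.
Total: 0 + 1 = 1.

1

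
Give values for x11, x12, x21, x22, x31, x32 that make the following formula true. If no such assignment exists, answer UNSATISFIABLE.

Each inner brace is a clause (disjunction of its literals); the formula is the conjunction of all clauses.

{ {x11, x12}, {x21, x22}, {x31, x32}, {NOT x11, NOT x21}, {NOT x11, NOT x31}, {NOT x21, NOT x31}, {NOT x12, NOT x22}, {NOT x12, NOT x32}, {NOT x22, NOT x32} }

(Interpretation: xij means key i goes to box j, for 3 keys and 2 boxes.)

UNSATISFIABLE

Try x11 = true.
Unit clause (NOT x21) forces x21 = false.
Unit clause (x22) forces x22 = true.
Unit clause (NOT x31) forces x31 = false.
Unit clause (x32) forces x32 = true.
But (NOT x32) is also a unit clause — contradiction.
So x11 must be the other value — set x11 = false.
Unit clause (x12) forces x12 = true.
Unit clause (NOT x22) forces x22 = false.
Unit clause (x21) forces x21 = true.
Unit clause (NOT x31) forces x31 = false.
Unit clause (x32) forces x32 = true.
But (NOT x32) is also a unit clause — contradiction.
Either choice for x11 ends in contradiction.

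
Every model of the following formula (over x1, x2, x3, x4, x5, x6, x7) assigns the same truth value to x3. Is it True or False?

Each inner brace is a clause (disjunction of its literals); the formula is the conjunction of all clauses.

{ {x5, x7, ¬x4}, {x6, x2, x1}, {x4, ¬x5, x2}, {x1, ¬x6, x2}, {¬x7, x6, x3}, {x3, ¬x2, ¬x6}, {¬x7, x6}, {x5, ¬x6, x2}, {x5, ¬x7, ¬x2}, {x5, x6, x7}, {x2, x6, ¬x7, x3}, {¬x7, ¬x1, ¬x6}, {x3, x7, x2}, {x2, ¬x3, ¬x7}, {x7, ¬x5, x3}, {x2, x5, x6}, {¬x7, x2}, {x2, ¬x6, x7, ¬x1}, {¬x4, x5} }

Suppose x3 = False.
Try x7 = False.
From the singleton clause (x2), x2 = True.
From the singleton clause (¬x6), x6 = False.
From the singleton clause (x5), x5 = True.
That conflicts with the unit clause (¬x5).
That branch fails; take x7 = True instead.
From the singleton clause (x6), x6 = True.
From the singleton clause (¬x2), x2 = False.
That conflicts with the unit clause (x2).
Either choice for x7 ends in contradiction.
So every satisfying assignment has x3 = True.

True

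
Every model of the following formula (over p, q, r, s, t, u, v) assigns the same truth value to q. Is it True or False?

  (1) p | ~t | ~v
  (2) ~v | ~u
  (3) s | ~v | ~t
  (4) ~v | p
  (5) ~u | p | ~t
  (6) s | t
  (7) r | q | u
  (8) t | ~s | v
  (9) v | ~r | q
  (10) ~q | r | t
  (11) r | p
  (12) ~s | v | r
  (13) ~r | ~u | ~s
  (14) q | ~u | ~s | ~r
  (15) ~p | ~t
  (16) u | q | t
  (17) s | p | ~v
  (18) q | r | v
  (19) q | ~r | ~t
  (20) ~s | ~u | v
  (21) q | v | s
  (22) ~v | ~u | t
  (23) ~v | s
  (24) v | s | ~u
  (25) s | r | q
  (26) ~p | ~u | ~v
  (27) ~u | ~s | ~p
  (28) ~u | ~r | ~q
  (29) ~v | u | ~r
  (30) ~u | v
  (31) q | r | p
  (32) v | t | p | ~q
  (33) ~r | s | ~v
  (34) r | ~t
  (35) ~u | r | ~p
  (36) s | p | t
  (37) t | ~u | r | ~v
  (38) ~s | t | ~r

True

Suppose q = 0.
Branch on v: set v = 0.
The clause (~r) is unit, so r = 0.
Now (r) is unsatisfied and unit — conflict.
So v must be the other value — set v = 1.
The clause (~u) is unit, so u = 0.
The clause (p) is unit, so p = 1.
The clause (r) is unit, so r = 1.
Now (~r) is unsatisfied and unit — conflict.
Neither v = 1 nor v = 0 works.
So every satisfying assignment has q = True.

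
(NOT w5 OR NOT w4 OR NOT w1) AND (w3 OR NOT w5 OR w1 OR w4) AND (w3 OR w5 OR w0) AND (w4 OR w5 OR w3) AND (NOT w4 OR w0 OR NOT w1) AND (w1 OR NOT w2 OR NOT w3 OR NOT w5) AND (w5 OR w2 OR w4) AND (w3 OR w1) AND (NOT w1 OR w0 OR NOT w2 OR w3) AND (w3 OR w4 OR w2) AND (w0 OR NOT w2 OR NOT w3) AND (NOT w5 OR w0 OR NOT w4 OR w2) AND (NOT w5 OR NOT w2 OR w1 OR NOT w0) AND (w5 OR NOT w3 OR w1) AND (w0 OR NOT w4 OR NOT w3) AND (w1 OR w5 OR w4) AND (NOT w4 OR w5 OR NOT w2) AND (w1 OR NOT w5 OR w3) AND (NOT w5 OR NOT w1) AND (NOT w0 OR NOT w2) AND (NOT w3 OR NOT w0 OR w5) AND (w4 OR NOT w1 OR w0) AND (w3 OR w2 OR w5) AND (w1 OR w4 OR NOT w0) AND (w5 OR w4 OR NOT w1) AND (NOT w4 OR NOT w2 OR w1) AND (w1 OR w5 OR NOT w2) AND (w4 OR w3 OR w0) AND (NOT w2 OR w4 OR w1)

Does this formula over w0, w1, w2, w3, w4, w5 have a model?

Satisfiable

Suppose w3 = true.
Suppose w0 = true.
From the singleton clause (NOT w2), w2 = false.
From the singleton clause (w5), w5 = true.
From the singleton clause (NOT w1), w1 = false.
From the singleton clause (w4), w4 = true.
All clauses are satisfied.
A satisfying assignment: w0: true; w1: false; w2: false; w3: true; w4: true; w5: true.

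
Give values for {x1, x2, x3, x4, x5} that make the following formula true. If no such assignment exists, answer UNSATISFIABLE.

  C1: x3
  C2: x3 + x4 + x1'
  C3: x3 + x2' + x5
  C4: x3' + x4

(x3) alone gives x3 = 1.
(x4) alone gives x4 = 1.
All clauses hold; x1, x2, x5 can take either value.

x1 ↦ 0, x2 ↦ 1, x3 ↦ 1, x4 ↦ 1, x5 ↦ 1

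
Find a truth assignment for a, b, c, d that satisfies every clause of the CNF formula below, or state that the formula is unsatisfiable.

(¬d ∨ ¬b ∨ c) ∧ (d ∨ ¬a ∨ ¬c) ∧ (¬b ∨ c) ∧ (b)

a: False; b: True; c: True; d: True

(b) alone gives b = True.
(c) alone gives c = True.
Suppose d = True.
All clauses hold; a can take either value.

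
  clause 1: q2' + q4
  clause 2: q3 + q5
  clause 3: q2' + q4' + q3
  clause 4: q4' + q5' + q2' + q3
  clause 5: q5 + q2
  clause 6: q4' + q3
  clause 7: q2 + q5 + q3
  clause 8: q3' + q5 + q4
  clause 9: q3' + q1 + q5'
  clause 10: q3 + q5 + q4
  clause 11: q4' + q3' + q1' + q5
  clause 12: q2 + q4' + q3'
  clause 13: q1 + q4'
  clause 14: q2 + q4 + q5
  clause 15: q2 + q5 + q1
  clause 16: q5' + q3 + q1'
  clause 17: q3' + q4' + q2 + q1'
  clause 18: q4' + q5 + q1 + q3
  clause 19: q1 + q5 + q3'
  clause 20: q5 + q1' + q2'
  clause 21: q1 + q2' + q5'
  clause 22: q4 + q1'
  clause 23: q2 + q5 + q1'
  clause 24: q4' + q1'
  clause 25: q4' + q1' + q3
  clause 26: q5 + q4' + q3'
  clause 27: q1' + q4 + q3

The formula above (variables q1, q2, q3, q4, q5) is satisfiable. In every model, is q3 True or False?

Suppose q3 = 1.
Branch on q2: set q2 = 0.
The clause (q5) is unit, so q5 = 1.
The clause (q1) is unit, so q1 = 1.
The clause (q4') is unit, so q4 = 0.
But (q4) is also a unit clause — contradiction.
Backtrack on q2: now try q2 = 1.
The clause (q4) is unit, so q4 = 1.
The clause (q1) is unit, so q1 = 1.
But (q1') is also a unit clause — contradiction.
Either choice for q2 ends in contradiction.
So every satisfying assignment has q3 = False.

False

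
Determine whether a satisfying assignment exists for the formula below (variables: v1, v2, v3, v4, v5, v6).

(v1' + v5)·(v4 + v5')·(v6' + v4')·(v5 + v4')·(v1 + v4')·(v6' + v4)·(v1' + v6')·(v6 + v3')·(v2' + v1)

Yes, satisfiable

Branch on v1: set v1 = 1.
The clause (v5) is unit, so v5 = 1.
The clause (v4) is unit, so v4 = 1.
The clause (v6') is unit, so v6 = 0.
The clause (v3') is unit, so v3 = 0.
No clause remains; v2 is free.
A satisfying assignment: v1 ↦ 1,  v2 ↦ 0,  v3 ↦ 0,  v4 ↦ 1,  v5 ↦ 1,  v6 ↦ 0.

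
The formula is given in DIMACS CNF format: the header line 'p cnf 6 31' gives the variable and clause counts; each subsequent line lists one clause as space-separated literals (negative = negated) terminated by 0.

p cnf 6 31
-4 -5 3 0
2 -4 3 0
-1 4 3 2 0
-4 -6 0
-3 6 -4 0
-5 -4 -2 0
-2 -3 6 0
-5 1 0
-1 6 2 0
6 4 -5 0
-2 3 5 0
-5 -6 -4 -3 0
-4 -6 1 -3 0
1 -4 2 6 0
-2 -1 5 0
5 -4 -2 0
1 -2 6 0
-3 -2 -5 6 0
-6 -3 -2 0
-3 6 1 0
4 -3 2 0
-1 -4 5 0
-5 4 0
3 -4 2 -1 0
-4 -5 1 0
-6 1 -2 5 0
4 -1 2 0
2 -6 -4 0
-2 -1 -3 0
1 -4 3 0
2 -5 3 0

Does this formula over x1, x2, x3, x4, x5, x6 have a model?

Case x4 = False:
Unit clause (¬x5) forces x5 = False.
Case x2 = False:
Unit clause (¬x3) forces x3 = False.
Unit clause (¬x1) forces x1 = False.
No clause remains; x6 is free.
A satisfying assignment: x1 ↦ False; x2 ↦ False; x3 ↦ False; x4 ↦ False; x5 ↦ False; x6 ↦ False.

Satisfiable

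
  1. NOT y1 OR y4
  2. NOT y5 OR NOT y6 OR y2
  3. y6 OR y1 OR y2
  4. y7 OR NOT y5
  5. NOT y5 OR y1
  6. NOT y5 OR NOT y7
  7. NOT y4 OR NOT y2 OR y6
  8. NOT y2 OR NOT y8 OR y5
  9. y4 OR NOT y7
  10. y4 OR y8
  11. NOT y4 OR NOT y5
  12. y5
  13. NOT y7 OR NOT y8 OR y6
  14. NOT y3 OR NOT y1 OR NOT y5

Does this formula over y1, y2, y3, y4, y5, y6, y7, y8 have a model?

(y5) alone gives y5 = true.
(y7) alone gives y7 = true.
That conflicts with the unit clause (NOT y7).
No assignment satisfies every clause.

Unsatisfiable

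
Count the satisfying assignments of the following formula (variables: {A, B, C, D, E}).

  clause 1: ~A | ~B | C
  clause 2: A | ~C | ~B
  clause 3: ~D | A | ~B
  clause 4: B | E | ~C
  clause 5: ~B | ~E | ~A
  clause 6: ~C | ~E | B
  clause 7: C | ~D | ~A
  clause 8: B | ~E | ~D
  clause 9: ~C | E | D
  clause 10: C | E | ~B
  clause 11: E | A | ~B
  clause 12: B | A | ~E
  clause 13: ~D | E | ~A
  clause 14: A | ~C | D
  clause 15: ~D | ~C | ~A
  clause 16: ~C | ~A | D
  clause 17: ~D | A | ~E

5

There are 2^5 = 32 truth assignments over (A, B, C, D, E).
Split on B. With B = 1, the clauses containing B are satisfied and ~B drops from the rest; 1 of the 2^4 = 16 assignments to the other variables satisfy what remains.
With B = 0, by the same count on the reduced clause set, 4 assignments work.
(One model: A=F, B=F, C=F, D=F, E=F.)
Total: 1 + 4 = 5.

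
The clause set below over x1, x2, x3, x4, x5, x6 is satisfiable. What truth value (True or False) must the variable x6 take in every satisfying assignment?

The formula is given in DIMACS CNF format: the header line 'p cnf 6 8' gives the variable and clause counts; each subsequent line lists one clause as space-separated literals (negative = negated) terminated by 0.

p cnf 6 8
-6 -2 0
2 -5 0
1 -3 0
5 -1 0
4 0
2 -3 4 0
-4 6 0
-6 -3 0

True

Suppose x6 = False.
(x4) alone gives x4 = True.
That conflicts with the unit clause (¬x4).
So every satisfying assignment has x6 = True.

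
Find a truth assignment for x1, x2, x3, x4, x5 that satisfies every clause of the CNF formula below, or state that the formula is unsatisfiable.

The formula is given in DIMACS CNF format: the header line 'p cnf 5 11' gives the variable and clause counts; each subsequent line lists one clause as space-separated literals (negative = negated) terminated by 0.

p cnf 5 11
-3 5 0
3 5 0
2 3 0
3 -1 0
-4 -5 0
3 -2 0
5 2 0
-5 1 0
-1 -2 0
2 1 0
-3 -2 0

Try x3 = True.
Unit clause (x5) forces x5 = True.
Unit clause (¬x4) forces x4 = False.
Unit clause (x1) forces x1 = True.
Unit clause (¬x2) forces x2 = False.
This assignment satisfies each clause.

x1 ↦ True, x2 ↦ False, x3 ↦ True, x4 ↦ False, x5 ↦ True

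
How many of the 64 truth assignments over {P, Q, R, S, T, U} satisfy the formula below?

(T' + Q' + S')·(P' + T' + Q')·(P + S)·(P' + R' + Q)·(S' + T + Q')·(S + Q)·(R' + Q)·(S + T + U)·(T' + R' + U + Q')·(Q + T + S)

There are 2^6 = 64 truth assignments over (P, Q, R, S, T, U).
Split on S. With S = 1, the clauses containing S are satisfied and S' drops from the rest; 8 of the 2^5 = 32 assignments to the other variables satisfy what remains.
With S = 0, by the same count on the reduced clause set, 2 assignments work.
(One model: P=F, Q=F, R=F, S=T, T=F, U=F.)
Total: 8 + 2 = 10.

10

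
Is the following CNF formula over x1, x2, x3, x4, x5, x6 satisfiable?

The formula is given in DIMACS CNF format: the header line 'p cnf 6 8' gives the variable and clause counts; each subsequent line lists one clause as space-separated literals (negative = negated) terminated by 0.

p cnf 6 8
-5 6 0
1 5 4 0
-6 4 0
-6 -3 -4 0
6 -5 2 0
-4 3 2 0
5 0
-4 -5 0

Unit clause (x5) forces x5 = True.
Unit clause (x6) forces x6 = True.
Unit clause (x4) forces x4 = True.
But (¬x4) is also a unit clause — contradiction.
No assignment satisfies every clause.

No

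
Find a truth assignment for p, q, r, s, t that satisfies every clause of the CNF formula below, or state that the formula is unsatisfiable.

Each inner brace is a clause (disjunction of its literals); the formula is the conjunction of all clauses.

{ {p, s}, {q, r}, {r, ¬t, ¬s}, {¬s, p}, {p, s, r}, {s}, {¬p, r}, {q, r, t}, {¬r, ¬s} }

UNSATISFIABLE

The clause (s) is unit, so s = True.
The clause (p) is unit, so p = True.
The clause (r) is unit, so r = True.
But (¬r) is also a unit clause — contradiction.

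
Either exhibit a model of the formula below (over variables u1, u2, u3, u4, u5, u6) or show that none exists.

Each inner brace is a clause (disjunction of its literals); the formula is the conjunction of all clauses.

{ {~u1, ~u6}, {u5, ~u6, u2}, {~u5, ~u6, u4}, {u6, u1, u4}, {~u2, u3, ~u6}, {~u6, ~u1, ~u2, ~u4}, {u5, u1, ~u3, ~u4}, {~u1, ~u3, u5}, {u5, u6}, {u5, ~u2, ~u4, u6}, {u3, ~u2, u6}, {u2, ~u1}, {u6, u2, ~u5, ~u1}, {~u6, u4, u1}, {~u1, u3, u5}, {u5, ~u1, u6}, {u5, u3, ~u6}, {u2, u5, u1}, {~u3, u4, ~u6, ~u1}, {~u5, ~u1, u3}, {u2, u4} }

u1: 0,  u2: 0,  u3: 1,  u4: 1,  u5: 1,  u6: 0

Case u1 = 0:
Case u6 = 0:
From the singleton clause (u4), u4 = 1.
From the singleton clause (u5), u5 = 1.
Case u3 = 1:
Every clause is now satisfied; u2 is unconstrained.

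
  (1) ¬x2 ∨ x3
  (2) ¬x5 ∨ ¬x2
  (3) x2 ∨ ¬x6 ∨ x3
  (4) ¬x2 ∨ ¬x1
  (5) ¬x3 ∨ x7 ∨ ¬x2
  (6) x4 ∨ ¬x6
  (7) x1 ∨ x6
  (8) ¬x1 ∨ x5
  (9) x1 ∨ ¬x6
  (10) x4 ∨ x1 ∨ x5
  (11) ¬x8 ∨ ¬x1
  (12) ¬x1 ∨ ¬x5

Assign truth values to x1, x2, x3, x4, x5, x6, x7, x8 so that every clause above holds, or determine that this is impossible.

Case x2 = False:
Case x6 = False:
From the singleton clause (x1), x1 = True.
From the singleton clause (x5), x5 = True.
That conflicts with the unit clause (¬x5).
So x6 must be the other value — set x6 = True.
From the singleton clause (x3), x3 = True.
From the singleton clause (x4), x4 = True.
From the singleton clause (x1), x1 = True.
From the singleton clause (x5), x5 = True.
That conflicts with the unit clause (¬x5).
Either choice for x6 ends in contradiction.
So x2 must be the other value — set x2 = True.
From the singleton clause (x3), x3 = True.
From the singleton clause (¬x5), x5 = False.
From the singleton clause (¬x1), x1 = False.
From the singleton clause (x7), x7 = True.
From the singleton clause (x6), x6 = True.
That conflicts with the unit clause (¬x6).
Either choice for x2 ends in contradiction.

UNSATISFIABLE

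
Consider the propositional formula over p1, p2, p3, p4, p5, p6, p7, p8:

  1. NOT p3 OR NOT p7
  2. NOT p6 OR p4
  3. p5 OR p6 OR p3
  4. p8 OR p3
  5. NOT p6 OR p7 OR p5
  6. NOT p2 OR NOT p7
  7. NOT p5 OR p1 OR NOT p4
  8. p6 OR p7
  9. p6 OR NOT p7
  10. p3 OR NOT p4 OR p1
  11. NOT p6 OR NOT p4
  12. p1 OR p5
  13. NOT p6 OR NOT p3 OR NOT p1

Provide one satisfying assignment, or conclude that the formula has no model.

UNSATISFIABLE

Case p3 = false:
Unit clause (p8) forces p8 = true.
Case p6 = false:
Unit clause (p5) forces p5 = true.
Unit clause (p7) forces p7 = true.
That conflicts with the unit clause (NOT p7).
So p6 must be the other value — set p6 = true.
Unit clause (p4) forces p4 = true.
That conflicts with the unit clause (NOT p4).
Both values of p6 lead to a conflict.
So p3 must be the other value — set p3 = true.
Unit clause (NOT p7) forces p7 = false.
Unit clause (p6) forces p6 = true.
Unit clause (p4) forces p4 = true.
That conflicts with the unit clause (NOT p4).
Both values of p3 lead to a conflict.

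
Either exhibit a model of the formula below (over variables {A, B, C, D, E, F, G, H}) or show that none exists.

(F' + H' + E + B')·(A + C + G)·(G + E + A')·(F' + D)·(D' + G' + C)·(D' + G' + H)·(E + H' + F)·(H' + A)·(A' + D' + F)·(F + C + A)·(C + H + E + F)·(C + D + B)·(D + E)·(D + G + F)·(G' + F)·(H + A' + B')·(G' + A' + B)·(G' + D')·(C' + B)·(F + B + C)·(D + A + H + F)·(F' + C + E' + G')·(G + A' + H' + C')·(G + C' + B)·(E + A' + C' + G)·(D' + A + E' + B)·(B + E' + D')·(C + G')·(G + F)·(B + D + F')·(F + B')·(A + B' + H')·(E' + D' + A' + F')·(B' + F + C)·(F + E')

A=0,  B=1,  C=1,  D=1,  E=0,  F=1,  G=0,  H=0

Case F = 1:
From the singleton clause (D), D = 1.
From the singleton clause (G'), G = 0.
Case A = 0:
From the singleton clause (C), C = 1.
From the singleton clause (H'), H = 0.
From the singleton clause (B), B = 1.
Every clause is now satisfied; E is unconstrained.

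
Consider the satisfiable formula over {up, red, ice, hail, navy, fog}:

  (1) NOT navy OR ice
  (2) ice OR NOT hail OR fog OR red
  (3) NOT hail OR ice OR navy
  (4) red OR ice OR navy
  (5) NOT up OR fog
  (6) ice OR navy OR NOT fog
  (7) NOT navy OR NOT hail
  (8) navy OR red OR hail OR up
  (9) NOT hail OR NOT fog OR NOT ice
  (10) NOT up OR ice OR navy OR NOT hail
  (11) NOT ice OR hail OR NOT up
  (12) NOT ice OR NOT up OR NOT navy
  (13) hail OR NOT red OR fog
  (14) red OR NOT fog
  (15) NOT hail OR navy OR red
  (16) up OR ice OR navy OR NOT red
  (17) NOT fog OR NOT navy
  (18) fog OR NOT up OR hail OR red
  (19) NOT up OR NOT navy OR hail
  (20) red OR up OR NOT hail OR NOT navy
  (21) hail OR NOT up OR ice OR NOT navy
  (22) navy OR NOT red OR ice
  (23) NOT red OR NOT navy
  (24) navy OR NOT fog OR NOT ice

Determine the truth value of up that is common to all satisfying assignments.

Suppose up = true.
(fog) alone gives fog = true.
(red) alone gives red = true.
(NOT navy) alone gives navy = false.
(ice) alone gives ice = true.
That conflicts with the unit clause (NOT ice).
So every satisfying assignment has up = False.

False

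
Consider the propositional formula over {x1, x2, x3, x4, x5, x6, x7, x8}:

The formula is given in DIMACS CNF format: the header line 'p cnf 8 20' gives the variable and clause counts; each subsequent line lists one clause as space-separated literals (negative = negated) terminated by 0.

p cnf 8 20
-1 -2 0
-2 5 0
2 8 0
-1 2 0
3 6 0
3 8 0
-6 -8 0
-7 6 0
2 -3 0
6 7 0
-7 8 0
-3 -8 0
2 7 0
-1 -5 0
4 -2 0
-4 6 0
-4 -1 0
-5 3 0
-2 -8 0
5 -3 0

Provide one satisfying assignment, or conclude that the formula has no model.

x1: False, x2: True, x3: True, x4: True, x5: True, x6: True, x7: False, x8: False

Try x1 = False.
Try x2 = True.
Unit clause (x5) forces x5 = True.
Unit clause (x4) forces x4 = True.
Unit clause (x6) forces x6 = True.
Unit clause (¬x8) forces x8 = False.
Unit clause (x3) forces x3 = True.
Unit clause (¬x7) forces x7 = False.
All clauses are satisfied.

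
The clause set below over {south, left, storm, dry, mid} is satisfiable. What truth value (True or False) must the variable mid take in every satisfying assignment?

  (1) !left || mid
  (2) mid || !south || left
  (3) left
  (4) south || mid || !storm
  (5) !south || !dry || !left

True

Suppose mid = false.
Unit clause (!left) forces left = false.
Now (left) is unsatisfied and unit — conflict.
So every satisfying assignment has mid = True.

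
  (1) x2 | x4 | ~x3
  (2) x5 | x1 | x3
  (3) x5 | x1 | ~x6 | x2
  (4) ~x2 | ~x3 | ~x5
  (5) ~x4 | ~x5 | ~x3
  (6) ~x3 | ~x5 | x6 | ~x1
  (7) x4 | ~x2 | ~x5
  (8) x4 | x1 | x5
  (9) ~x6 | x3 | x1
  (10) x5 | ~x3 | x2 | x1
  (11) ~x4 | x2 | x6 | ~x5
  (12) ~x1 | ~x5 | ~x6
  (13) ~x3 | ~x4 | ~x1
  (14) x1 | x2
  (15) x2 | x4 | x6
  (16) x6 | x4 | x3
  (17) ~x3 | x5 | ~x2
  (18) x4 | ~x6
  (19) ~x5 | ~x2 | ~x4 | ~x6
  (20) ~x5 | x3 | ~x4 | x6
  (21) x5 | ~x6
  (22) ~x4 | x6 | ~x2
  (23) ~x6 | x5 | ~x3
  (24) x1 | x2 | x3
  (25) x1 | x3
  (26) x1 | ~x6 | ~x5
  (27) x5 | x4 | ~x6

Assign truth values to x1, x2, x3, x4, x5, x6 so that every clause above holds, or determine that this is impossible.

Try x1 = 1.
Try x5 = 0.
From the singleton clause (~x6), x6 = 0.
Try x3 = 0.
From the singleton clause (x4), x4 = 1.
From the singleton clause (~x2), x2 = 0.
Every clause now holds.

x1=1; x2=0; x3=0; x4=1; x5=0; x6=0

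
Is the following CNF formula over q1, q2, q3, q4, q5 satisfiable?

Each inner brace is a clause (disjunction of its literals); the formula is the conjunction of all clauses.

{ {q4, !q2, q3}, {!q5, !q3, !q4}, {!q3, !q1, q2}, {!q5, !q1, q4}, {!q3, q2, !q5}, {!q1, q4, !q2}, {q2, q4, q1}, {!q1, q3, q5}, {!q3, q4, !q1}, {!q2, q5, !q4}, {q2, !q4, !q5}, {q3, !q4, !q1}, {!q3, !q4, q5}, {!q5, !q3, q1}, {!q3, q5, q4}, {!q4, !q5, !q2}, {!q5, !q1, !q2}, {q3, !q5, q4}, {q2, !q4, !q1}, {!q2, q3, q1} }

Branch on q4: set q4 = true.
Branch on q5: set q5 = false.
From the singleton clause (!q2), q2 = false.
From the singleton clause (!q3), q3 = false.
From the singleton clause (!q1), q1 = false.
Every clause now holds.
A satisfying assignment: q1 ↦ false; q2 ↦ false; q3 ↦ false; q4 ↦ true; q5 ↦ false.

Yes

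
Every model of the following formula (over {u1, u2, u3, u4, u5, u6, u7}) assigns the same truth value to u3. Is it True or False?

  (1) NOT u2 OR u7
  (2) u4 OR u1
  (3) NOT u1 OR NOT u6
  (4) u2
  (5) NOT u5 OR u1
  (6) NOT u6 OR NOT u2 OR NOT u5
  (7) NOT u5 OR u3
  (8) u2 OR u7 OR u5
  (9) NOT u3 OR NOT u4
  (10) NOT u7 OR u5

Suppose u3 = false.
The clause (u2) is unit, so u2 = true.
The clause (u7) is unit, so u7 = true.
The clause (NOT u5) is unit, so u5 = false.
But (u5) is also a unit clause — contradiction.
So every satisfying assignment has u3 = True.

True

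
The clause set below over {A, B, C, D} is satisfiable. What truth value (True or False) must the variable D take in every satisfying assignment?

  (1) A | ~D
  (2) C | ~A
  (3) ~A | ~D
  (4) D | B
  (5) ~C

False

Suppose D = 1.
(A) alone gives A = 1.
Now (~A) is unsatisfied and unit — conflict.
So every satisfying assignment has D = False.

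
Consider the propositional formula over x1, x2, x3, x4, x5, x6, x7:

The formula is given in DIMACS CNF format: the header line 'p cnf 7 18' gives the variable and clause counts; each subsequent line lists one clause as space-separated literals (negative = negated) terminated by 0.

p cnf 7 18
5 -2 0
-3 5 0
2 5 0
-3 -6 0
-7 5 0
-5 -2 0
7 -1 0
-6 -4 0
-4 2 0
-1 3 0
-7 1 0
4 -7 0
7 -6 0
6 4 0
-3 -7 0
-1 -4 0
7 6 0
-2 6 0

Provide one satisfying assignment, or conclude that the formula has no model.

UNSATISFIABLE

Suppose x5 = True.
The clause (¬x2) is unit, so x2 = False.
The clause (¬x4) is unit, so x4 = False.
The clause (¬x7) is unit, so x7 = False.
The clause (¬x1) is unit, so x1 = False.
The clause (¬x6) is unit, so x6 = False.
But (x6) is also a unit clause — contradiction.
So x5 must be the other value — set x5 = False.
The clause (¬x2) is unit, so x2 = False.
But (x2) is also a unit clause — contradiction.
Both values of x5 lead to a conflict.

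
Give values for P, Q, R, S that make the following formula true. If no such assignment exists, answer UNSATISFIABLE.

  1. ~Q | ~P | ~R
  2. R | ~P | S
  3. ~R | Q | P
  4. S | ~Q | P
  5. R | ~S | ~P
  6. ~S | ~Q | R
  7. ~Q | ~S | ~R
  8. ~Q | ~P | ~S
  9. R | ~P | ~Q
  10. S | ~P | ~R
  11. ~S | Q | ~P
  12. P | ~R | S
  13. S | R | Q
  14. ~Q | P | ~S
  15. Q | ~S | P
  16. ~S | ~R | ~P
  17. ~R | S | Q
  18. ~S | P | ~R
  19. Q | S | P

UNSATISFIABLE

Suppose Q = 0.
Suppose R = 0.
From the singleton clause (S), S = 1.
From the singleton clause (~P), P = 0.
That conflicts with the unit clause (P).
Undo R and try R = 1.
From the singleton clause (P), P = 1.
From the singleton clause (S), S = 1.
That conflicts with the unit clause (~S).
Either choice for R ends in contradiction.
Undo Q and try Q = 1.
Suppose P = 0.
From the singleton clause (S), S = 1.
That conflicts with the unit clause (~S).
Undo P and try P = 1.
From the singleton clause (~R), R = 0.
That conflicts with the unit clause (R).
Either choice for P ends in contradiction.
Either choice for Q ends in contradiction.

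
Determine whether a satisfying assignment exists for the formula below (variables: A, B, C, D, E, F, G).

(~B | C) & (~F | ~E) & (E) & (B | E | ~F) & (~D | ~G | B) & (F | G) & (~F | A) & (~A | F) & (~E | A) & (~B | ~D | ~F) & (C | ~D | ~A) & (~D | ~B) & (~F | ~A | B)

No

Unit clause (E) forces E = 1.
Unit clause (~F) forces F = 0.
Unit clause (G) forces G = 1.
Unit clause (~A) forces A = 0.
But (A) is also a unit clause — contradiction.
No assignment satisfies every clause.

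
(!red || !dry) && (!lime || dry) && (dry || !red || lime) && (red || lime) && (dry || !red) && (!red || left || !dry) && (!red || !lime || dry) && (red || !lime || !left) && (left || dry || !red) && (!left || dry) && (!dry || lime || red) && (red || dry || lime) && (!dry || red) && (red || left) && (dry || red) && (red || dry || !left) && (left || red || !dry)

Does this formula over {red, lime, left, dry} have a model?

No

Case red = false:
From the singleton clause (lime), lime = true.
From the singleton clause (dry), dry = true.
Now (!dry) is unsatisfied and unit — conflict.
So red must be the other value — set red = true.
From the singleton clause (!dry), dry = false.
Now (dry) is unsatisfied and unit — conflict.
Either choice for red ends in contradiction.
No assignment satisfies every clause.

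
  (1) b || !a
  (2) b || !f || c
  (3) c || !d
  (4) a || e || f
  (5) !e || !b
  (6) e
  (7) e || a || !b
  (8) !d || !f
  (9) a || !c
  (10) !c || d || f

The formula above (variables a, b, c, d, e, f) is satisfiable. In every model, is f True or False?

False

Suppose f = true.
From the singleton clause (e), e = true.
From the singleton clause (!b), b = false.
From the singleton clause (!a), a = false.
From the singleton clause (c), c = true.
That conflicts with the unit clause (!c).
So every satisfying assignment has f = False.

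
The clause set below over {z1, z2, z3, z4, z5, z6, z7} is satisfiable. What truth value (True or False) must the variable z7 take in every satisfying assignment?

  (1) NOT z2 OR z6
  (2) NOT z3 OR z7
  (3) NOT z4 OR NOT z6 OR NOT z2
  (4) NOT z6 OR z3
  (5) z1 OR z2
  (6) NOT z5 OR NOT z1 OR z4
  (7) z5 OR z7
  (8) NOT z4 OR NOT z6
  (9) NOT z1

Suppose z7 = false.
From the singleton clause (NOT z3), z3 = false.
From the singleton clause (NOT z6), z6 = false.
From the singleton clause (NOT z2), z2 = false.
From the singleton clause (z1), z1 = true.
That conflicts with the unit clause (NOT z1).
So every satisfying assignment has z7 = True.

True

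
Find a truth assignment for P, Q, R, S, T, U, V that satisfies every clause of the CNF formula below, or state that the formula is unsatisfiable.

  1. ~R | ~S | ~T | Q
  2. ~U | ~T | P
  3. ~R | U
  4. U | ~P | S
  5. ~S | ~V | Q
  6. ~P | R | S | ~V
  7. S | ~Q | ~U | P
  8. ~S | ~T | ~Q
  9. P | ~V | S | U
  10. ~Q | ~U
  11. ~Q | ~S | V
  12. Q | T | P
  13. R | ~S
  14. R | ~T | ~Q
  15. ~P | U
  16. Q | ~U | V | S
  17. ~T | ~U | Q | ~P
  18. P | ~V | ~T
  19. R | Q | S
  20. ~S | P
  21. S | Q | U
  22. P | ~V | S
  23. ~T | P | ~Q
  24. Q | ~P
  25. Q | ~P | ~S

P=0,  Q=1,  R=0,  S=0,  T=0,  U=0,  V=0

Suppose R = 0.
Unit clause (~S) forces S = 0.
Unit clause (Q) forces Q = 1.
Unit clause (~U) forces U = 0.
Unit clause (~P) forces P = 0.
Unit clause (~V) forces V = 0.
Unit clause (~T) forces T = 0.
All clauses are satisfied.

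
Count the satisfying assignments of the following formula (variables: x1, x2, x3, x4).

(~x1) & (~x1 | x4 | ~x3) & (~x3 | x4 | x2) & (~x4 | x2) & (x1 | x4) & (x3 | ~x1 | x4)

2

There are 2^4 = 16 truth assignments over (x1, x2, x3, x4).
Check each against the 6 clauses (columns in the order x1, x2, x3, x4):
  F F F F  ✗ fails (x1 | x4)
  F F F T  ✗ fails (~x4 | x2)
  F F T F  ✗ fails (~x3 | x4 | x2)
  F F T T  ✗ fails (~x4 | x2)
  F T F F  ✗ fails (x1 | x4)
  F T F T  ✓ satisfies all
  F T T F  ✗ fails (x1 | x4)
  F T T T  ✓ satisfies all
  T F F F  ✗ fails (~x1)
  T F F T  ✗ fails (~x1)
  T F T F  ✗ fails (~x1)
  T F T T  ✗ fails (~x1)
  T T F F  ✗ fails (~x1)
  T T F T  ✗ fails (~x1)
  T T T F  ✗ fails (~x1)
  T T T T  ✗ fails (~x1)
2 of the 16 rows are models.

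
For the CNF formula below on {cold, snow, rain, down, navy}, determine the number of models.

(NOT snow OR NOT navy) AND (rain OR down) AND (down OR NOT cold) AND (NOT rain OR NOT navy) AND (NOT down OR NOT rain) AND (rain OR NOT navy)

There are 2^5 = 32 truth assignments over (cold, snow, rain, down, navy).
Split on cold. With cold = true, the clauses containing cold are satisfied and NOT cold drops from the rest; 2 of the 2^4 = 16 assignments to the other variables satisfy what remains.
With cold = false, by the same count on the reduced clause set, 4 assignments work.
(One model: cold=F, snow=F, rain=F, down=T, navy=F.)
Total: 2 + 4 = 6.

6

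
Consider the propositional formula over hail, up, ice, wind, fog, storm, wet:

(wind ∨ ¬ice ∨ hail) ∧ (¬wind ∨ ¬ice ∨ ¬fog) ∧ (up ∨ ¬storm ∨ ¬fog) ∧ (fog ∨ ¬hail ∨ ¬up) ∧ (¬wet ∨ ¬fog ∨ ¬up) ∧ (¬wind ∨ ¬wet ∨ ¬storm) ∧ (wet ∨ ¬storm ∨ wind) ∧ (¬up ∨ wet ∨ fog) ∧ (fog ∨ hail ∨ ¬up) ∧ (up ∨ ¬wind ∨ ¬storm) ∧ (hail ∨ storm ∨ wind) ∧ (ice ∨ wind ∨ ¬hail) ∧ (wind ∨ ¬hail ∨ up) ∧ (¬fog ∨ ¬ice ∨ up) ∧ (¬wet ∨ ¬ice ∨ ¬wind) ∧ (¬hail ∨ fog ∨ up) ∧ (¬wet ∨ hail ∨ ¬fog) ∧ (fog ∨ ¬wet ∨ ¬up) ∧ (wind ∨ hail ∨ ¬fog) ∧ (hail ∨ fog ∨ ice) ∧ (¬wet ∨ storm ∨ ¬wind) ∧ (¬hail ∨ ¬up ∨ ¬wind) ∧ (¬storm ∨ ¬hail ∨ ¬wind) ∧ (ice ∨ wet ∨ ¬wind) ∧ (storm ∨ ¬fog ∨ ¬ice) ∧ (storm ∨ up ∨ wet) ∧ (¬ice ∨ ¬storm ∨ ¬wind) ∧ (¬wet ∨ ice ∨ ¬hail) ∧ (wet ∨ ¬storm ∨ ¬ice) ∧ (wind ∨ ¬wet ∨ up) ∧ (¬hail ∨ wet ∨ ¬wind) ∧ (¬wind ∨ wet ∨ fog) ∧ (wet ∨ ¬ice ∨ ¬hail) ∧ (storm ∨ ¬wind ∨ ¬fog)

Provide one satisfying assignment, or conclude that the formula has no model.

UNSATISFIABLE

Case wind = True:
Case ice = False:
The clause (wet) is unit, so wet = True.
The clause (¬storm) is unit, so storm = False.
Now (storm) is unsatisfied and unit — conflict.
That branch fails; take ice = True instead.
The clause (¬fog) is unit, so fog = False.
The clause (¬wet) is unit, so wet = False.
Now (wet) is unsatisfied and unit — conflict.
Both values of ice lead to a conflict.
That branch fails; take wind = False instead.
Case ice = False:
The clause (¬hail) is unit, so hail = False.
The clause (storm) is unit, so storm = True.
The clause (wet) is unit, so wet = True.
The clause (¬fog) is unit, so fog = False.
Now (fog) is unsatisfied and unit — conflict.
That branch fails; take ice = True instead.
The clause (hail) is unit, so hail = True.
The clause (up) is unit, so up = True.
The clause (fog) is unit, so fog = True.
The clause (¬wet) is unit, so wet = False.
Now (wet) is unsatisfied and unit — conflict.
Both values of ice lead to a conflict.
Both values of wind lead to a conflict.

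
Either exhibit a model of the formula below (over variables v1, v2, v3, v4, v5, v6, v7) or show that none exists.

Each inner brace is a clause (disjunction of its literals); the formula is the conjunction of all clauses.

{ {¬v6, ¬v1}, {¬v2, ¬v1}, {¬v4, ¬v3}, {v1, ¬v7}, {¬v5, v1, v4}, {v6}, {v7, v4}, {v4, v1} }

v1 ↦ False,  v2 ↦ True,  v3 ↦ False,  v4 ↦ True,  v5 ↦ False,  v6 ↦ True,  v7 ↦ False

From the singleton clause (v6), v6 = True.
From the singleton clause (¬v1), v1 = False.
From the singleton clause (¬v7), v7 = False.
From the singleton clause (v4), v4 = True.
From the singleton clause (¬v3), v3 = False.
Every clause is now satisfied; v2, v5 are unconstrained.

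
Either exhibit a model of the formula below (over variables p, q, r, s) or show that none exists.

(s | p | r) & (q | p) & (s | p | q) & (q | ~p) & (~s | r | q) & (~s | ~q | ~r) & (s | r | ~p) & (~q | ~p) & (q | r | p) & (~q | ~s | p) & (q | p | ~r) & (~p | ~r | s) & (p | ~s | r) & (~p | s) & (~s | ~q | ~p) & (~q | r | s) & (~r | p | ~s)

p ↦ 0; q ↦ 1; r ↦ 1; s ↦ 0

Case q = 1:
The clause (~p) is unit, so p = 0.
The clause (~s) is unit, so s = 0.
The clause (r) is unit, so r = 1.
All clauses are satisfied.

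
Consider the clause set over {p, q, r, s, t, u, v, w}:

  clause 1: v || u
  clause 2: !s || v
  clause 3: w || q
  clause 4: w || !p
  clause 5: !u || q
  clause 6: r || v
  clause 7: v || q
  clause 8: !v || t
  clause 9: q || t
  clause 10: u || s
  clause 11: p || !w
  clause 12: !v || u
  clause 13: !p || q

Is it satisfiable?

Yes, satisfiable

Branch on v: set v = true.
The clause (t) is unit, so t = true.
The clause (u) is unit, so u = true.
The clause (q) is unit, so q = true.
Branch on w: set w = true.
The clause (p) is unit, so p = true.
No clause remains; r, s are free.
A satisfying assignment: p=true, q=true, r=true, s=true, t=true, u=true, v=true, w=true.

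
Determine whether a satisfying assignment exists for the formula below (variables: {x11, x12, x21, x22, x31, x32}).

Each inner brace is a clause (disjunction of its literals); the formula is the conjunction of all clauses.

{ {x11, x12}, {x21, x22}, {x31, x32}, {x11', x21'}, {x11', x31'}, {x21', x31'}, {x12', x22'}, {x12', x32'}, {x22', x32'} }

Try x11 = 1.
(x21') alone gives x21 = 0.
(x22) alone gives x22 = 1.
(x31') alone gives x31 = 0.
(x32) alone gives x32 = 1.
But (x32') is also a unit clause — contradiction.
Backtrack on x11: now try x11 = 0.
(x12) alone gives x12 = 1.
(x22') alone gives x22 = 0.
(x21) alone gives x21 = 1.
(x31') alone gives x31 = 0.
(x32) alone gives x32 = 1.
But (x32') is also a unit clause — contradiction.
Neither x11 = 1 nor x11 = 0 works.
No assignment satisfies every clause.

No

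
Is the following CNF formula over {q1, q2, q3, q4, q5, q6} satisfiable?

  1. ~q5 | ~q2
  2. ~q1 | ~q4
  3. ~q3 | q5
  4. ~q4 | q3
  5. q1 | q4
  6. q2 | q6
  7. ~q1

(~q1) alone gives q1 = 0.
(q4) alone gives q4 = 1.
(q3) alone gives q3 = 1.
(q5) alone gives q5 = 1.
(~q2) alone gives q2 = 0.
(q6) alone gives q6 = 1.
Every clause now holds.
A satisfying assignment: q1=0; q2=0; q3=1; q4=1; q5=1; q6=1.

Yes, satisfiable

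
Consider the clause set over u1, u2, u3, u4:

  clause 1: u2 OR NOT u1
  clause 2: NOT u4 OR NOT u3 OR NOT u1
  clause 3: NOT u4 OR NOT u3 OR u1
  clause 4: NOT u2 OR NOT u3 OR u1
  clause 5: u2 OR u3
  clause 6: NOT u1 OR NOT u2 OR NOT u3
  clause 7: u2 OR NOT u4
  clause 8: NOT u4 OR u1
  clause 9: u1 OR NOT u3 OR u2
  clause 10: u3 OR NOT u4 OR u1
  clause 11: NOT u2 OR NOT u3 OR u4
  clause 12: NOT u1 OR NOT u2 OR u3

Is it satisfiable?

Suppose u2 = true.
Suppose u3 = false.
The clause (NOT u1) is unit, so u1 = false.
The clause (NOT u4) is unit, so u4 = false.
This assignment satisfies each clause.
A satisfying assignment: u1: false; u2: true; u3: false; u4: false.

Yes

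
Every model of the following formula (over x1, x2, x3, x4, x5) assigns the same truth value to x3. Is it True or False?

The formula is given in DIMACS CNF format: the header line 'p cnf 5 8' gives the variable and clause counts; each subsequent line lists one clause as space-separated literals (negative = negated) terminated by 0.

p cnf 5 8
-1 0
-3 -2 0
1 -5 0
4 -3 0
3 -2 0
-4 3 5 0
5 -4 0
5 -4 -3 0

Suppose x3 = True.
(¬x1) alone gives x1 = False.
(¬x2) alone gives x2 = False.
(¬x5) alone gives x5 = False.
(x4) alone gives x4 = True.
But (¬x4) is also a unit clause — contradiction.
So every satisfying assignment has x3 = False.

False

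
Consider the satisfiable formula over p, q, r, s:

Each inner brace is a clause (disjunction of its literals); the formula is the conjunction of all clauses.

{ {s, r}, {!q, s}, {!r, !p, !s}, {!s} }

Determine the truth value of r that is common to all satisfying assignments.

True

Suppose r = false.
The clause (s) is unit, so s = true.
Now (!s) is unsatisfied and unit — conflict.
So every satisfying assignment has r = True.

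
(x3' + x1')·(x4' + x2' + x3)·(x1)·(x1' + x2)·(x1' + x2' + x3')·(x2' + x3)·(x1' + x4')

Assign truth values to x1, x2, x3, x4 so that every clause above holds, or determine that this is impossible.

UNSATISFIABLE

(x1) alone gives x1 = 1.
(x3') alone gives x3 = 0.
(x2) alone gives x2 = 1.
But (x2') is also a unit clause — contradiction.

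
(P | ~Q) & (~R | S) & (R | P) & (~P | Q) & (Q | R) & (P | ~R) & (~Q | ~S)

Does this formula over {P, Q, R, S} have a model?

Suppose P = 1.
From the singleton clause (Q), Q = 1.
From the singleton clause (~S), S = 0.
From the singleton clause (~R), R = 0.
This assignment satisfies each clause.
A satisfying assignment: P ↦ 1,  Q ↦ 1,  R ↦ 0,  S ↦ 0.

Satisfiable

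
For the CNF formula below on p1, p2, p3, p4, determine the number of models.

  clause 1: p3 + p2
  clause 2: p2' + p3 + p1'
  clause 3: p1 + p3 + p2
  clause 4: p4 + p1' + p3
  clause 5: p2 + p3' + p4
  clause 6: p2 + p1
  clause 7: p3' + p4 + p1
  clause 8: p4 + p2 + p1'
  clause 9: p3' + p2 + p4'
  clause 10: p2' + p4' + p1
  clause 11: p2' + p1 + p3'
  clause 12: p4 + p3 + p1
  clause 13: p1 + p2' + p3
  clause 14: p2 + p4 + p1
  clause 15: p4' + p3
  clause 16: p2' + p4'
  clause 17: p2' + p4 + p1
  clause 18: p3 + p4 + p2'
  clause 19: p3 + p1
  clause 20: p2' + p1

There are 2^4 = 16 truth assignments over (p1, p2, p3, p4).
Split on p1. With p1 = 1, the clauses containing p1 are satisfied and p1' drops from the rest; 1 of the 2^3 = 8 assignments to the other variables satisfy what remains.
With p1 = 0, by the same count on the reduced clause set, 0 assignments work.
Total: 1 + 0 = 1.

1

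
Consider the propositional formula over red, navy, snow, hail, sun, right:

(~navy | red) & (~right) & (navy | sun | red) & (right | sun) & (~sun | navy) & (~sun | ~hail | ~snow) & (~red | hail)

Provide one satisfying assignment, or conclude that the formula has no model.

The clause (~right) is unit, so right = 0.
The clause (sun) is unit, so sun = 1.
The clause (navy) is unit, so navy = 1.
The clause (red) is unit, so red = 1.
The clause (hail) is unit, so hail = 1.
The clause (~snow) is unit, so snow = 0.
This assignment satisfies each clause.

red ↦ 1; navy ↦ 1; snow ↦ 0; hail ↦ 1; sun ↦ 1; right ↦ 0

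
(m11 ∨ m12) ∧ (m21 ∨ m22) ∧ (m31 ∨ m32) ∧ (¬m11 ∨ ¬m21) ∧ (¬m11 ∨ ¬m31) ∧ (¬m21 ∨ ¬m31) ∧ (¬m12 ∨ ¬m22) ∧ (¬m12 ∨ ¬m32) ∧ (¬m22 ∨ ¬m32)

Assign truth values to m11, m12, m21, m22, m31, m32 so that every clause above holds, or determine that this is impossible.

Case m11 = True:
(¬m21) alone gives m21 = False.
(m22) alone gives m22 = True.
(¬m31) alone gives m31 = False.
(m32) alone gives m32 = True.
Now (¬m32) is unsatisfied and unit — conflict.
Backtrack on m11: now try m11 = False.
(m12) alone gives m12 = True.
(¬m22) alone gives m22 = False.
(m21) alone gives m21 = True.
(¬m31) alone gives m31 = False.
(m32) alone gives m32 = True.
Now (¬m32) is unsatisfied and unit — conflict.
Either choice for m11 ends in contradiction.

UNSATISFIABLE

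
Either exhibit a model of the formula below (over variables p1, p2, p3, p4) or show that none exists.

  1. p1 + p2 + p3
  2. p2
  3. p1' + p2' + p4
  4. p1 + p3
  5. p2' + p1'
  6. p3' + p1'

The clause (p2) is unit, so p2 = 1.
The clause (p1') is unit, so p1 = 0.
The clause (p3) is unit, so p3 = 1.
No clause remains; p4 is free.

p1 ↦ 0, p2 ↦ 1, p3 ↦ 1, p4 ↦ 1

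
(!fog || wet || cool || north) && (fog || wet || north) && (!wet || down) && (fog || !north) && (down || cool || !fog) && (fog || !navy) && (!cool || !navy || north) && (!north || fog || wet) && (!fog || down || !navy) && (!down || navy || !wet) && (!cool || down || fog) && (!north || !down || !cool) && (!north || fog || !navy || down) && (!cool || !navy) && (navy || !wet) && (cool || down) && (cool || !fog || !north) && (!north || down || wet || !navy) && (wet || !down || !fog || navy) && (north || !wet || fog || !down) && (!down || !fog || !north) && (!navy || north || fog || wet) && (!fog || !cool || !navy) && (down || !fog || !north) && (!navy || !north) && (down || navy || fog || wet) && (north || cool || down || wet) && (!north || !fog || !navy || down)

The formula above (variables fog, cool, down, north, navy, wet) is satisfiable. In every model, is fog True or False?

Suppose fog = false.
From the singleton clause (!north), north = false.
From the singleton clause (wet), wet = true.
From the singleton clause (down), down = true.
Now (!down) is unsatisfied and unit — conflict.
So every satisfying assignment has fog = True.

True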